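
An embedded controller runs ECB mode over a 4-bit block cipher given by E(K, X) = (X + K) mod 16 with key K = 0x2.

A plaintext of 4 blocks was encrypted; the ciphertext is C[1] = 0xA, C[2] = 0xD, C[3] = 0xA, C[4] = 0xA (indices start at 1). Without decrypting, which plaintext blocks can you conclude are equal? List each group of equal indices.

P[1] = P[3] = P[4]

ECB encrypts each block independently with the same key, so equal ciphertext blocks imply equal plaintext blocks.
C[1] = C[3] = C[4] = 0xA, so P[1] = P[3] = P[4].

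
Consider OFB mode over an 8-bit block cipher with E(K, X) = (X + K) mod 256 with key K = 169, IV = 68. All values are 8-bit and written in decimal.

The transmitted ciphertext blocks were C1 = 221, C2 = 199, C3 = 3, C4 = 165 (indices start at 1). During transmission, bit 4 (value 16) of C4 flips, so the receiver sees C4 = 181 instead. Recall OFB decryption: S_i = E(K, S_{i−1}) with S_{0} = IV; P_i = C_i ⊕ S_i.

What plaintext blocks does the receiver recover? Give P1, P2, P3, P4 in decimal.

Only C4 changed, to 181. In OFB, a change in C_i flips the same bit in P_i only; the keystream is unaffected. Decrypting the received ciphertext:
P1: S = E(K, 68) = 237; 221 ⊕ 237 = 48.
P2: S = E(K, 237) = 150; 199 ⊕ 150 = 81.
P3: S = E(K, 150) = 63; 3 ⊕ 63 = 60.
P4: S = E(K, 63) = 232; 181 ⊕ 232 = 93.
Blocks that differ from the original plaintext: P4.

P1 = 48, P2 = 81, P3 = 60, P4 = 93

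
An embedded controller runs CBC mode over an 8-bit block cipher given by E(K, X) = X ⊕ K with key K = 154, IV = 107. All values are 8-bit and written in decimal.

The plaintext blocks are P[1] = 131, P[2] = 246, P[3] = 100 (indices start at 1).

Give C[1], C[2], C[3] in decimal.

CBC encryption: C_i = E(K, P_i ⊕ C_{i−1}), with C_{0} = IV.
C[1]: P[1] ⊕ 107 = 232; E(K, 232) = 114.
C[2]: P[2] ⊕ 114 = 132; E(K, 132) = 30.
C[3]: P[3] ⊕ 30 = 122; E(K, 122) = 224.

C[1] = 114, C[2] = 30, C[3] = 224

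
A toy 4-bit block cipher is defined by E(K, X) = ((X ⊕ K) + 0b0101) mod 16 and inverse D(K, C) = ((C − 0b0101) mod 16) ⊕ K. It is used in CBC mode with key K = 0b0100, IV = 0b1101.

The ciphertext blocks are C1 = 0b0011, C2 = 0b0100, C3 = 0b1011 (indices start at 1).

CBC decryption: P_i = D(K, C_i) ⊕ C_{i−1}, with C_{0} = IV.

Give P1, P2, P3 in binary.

P1 = 0b0111, P2 = 0b1000, P3 = 0b0110

P1: D(K, 0b0011) = 0b1010; 0b1010 ⊕ 0b1101 = 0b0111.
P2: D(K, 0b0100) = 0b1011; 0b1011 ⊕ 0b0011 = 0b1000.
P3: D(K, 0b1011) = 0b0010; 0b0010 ⊕ 0b0100 = 0b0110.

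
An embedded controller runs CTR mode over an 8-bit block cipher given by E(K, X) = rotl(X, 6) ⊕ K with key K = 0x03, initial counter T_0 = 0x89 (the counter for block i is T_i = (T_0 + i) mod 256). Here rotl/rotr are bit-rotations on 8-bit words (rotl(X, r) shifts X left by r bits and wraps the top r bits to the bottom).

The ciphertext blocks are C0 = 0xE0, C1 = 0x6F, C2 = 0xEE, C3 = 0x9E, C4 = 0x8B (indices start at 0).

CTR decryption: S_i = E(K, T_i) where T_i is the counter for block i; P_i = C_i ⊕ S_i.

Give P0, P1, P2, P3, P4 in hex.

P0: T = 0x89, S = E(K, T) = 0x61; 0xE0 ⊕ 0x61 = 0x81.
P1: T = 0x8A, S = E(K, T) = 0xA1; 0x6F ⊕ 0xA1 = 0xCE.
P2: T = 0x8B, S = E(K, T) = 0xE1; 0xEE ⊕ 0xE1 = 0x0F.
P3: T = 0x8C, S = E(K, T) = 0x20; 0x9E ⊕ 0x20 = 0xBE.
P4: T = 0x8D, S = E(K, T) = 0x60; 0x8B ⊕ 0x60 = 0xEB.

P0 = 0x81, P1 = 0xCE, P2 = 0x0F, P3 = 0xBE, P4 = 0xEB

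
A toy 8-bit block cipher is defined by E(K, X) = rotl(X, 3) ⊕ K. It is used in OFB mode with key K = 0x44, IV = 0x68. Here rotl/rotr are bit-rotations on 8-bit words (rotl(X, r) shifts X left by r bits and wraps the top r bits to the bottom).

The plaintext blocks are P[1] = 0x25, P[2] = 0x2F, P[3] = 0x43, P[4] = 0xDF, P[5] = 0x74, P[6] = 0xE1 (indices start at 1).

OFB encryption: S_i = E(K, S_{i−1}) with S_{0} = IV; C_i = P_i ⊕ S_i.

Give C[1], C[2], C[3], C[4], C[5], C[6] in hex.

C[1] = 0x22, C[2] = 0x53, C[3] = 0xE4, C[4] = 0xA6, C[5] = 0xFB, C[6] = 0xD9

C[1]: S = E(K, 0x68) = 0x07; 0x25 ⊕ 0x07 = 0x22.
C[2]: S = E(K, 0x07) = 0x7C; 0x2F ⊕ 0x7C = 0x53.
C[3]: S = E(K, 0x7C) = 0xA7; 0x43 ⊕ 0xA7 = 0xE4.
C[4]: S = E(K, 0xA7) = 0x79; 0xDF ⊕ 0x79 = 0xA6.
C[5]: S = E(K, 0x79) = 0x8F; 0x74 ⊕ 0x8F = 0xFB.
C[6]: S = E(K, 0x8F) = 0x38; 0xE1 ⊕ 0x38 = 0xD9.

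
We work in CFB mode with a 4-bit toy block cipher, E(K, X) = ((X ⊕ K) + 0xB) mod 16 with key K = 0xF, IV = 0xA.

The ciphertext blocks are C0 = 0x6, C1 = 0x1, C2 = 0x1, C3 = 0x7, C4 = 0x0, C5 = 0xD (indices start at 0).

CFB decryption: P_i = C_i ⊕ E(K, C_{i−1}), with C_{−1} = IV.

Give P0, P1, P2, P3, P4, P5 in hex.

P0 = 0x6, P1 = 0x5, P2 = 0x8, P3 = 0xE, P4 = 0x3, P5 = 0x7

P0: E(K, 0xA) = 0x0; 0x6 ⊕ 0x0 = 0x6.
P1: E(K, 0x6) = 0x4; 0x1 ⊕ 0x4 = 0x5.
P2: E(K, 0x1) = 0x9; 0x1 ⊕ 0x9 = 0x8.
P3: E(K, 0x1) = 0x9; 0x7 ⊕ 0x9 = 0xE.
P4: E(K, 0x7) = 0x3; 0x0 ⊕ 0x3 = 0x3.
P5: E(K, 0x0) = 0xA; 0xD ⊕ 0xA = 0x7.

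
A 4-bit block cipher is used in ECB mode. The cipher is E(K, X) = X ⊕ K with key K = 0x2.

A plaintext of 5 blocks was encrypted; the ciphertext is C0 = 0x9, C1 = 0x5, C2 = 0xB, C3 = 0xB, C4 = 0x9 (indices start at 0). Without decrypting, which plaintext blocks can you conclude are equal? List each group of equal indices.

P0 = P4; P2 = P3

ECB encrypts each block independently with the same key, so equal ciphertext blocks imply equal plaintext blocks.
C0 = C4 = 0x9, so P0 = P4.
C2 = C3 = 0xB, so P2 = P3.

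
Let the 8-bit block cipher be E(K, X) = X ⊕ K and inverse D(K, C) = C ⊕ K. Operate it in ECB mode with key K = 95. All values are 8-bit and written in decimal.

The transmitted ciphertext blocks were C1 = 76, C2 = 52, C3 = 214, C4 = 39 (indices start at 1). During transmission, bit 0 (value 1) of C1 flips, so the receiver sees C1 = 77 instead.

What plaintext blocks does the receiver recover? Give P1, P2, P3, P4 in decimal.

ECB decryption: P_i = D(K, C_i).
Only C1 changed, to 77. In ECB, a change in C_i affects only P_i. Decrypting the received ciphertext:
P1: D(K, 77) = 18.
P2: D(K, 52) = 107.
P3: D(K, 214) = 137.
P4: D(K, 39) = 120.
Blocks that differ from the original plaintext: P1.

P1 = 18, P2 = 107, P3 = 137, P4 = 120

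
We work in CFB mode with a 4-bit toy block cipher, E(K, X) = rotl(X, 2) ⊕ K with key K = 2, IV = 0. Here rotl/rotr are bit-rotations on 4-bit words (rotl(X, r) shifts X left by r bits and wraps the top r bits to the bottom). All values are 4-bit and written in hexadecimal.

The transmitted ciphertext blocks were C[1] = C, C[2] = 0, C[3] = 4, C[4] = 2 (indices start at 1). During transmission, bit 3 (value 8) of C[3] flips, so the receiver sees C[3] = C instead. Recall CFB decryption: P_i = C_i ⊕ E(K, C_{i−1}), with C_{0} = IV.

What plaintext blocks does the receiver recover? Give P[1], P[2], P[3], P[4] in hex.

Only C[3] changed, to C. In CFB, a change in C_i flips the same bit in P_i and garbles P_{i+1}. Decrypting the received ciphertext:
P[1]: E(K, 0) = 2; C ⊕ 2 = E.
P[2]: E(K, C) = 1; 0 ⊕ 1 = 1.
P[3]: E(K, 0) = 2; C ⊕ 2 = E.
P[4]: E(K, C) = 1; 2 ⊕ 1 = 3.
Blocks that differ from the original plaintext: P[3], P[4].

P[1] = E, P[2] = 1, P[3] = E, P[4] = 3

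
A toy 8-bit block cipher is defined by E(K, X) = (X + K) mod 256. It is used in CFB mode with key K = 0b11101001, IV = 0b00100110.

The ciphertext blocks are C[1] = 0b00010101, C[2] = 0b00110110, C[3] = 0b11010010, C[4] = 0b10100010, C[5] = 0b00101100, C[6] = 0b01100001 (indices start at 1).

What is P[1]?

P[1] = 0b00011010

CFB decryption: P_i = C_i ⊕ E(K, C_{i−1}), with C_{0} = IV.
P[1]: E(K, 0b00100110) = 0b00001111; 0b00010101 ⊕ 0b00001111 = 0b00011010.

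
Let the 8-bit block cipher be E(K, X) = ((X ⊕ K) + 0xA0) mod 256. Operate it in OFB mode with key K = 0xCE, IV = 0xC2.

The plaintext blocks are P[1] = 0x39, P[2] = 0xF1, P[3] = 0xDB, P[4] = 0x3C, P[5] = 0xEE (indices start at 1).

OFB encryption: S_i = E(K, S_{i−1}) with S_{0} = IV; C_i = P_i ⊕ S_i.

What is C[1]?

C[1] = 0x95

C[1]: S = E(K, 0xC2) = 0xAC; 0x39 ⊕ 0xAC = 0x95.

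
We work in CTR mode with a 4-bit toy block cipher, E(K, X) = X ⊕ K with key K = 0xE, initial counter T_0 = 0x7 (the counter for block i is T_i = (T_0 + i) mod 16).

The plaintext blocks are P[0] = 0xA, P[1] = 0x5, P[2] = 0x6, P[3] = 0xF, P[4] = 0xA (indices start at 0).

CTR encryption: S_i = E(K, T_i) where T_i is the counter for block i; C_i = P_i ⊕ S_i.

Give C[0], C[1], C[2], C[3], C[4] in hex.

C[0]: T = 0x7, S = E(K, T) = 0x9; 0xA ⊕ 0x9 = 0x3.
C[1]: T = 0x8, S = E(K, T) = 0x6; 0x5 ⊕ 0x6 = 0x3.
C[2]: T = 0x9, S = E(K, T) = 0x7; 0x6 ⊕ 0x7 = 0x1.
C[3]: T = 0xA, S = E(K, T) = 0x4; 0xF ⊕ 0x4 = 0xB.
C[4]: T = 0xB, S = E(K, T) = 0x5; 0xA ⊕ 0x5 = 0xF.

C[0] = 0x3, C[1] = 0x3, C[2] = 0x1, C[3] = 0xB, C[4] = 0xF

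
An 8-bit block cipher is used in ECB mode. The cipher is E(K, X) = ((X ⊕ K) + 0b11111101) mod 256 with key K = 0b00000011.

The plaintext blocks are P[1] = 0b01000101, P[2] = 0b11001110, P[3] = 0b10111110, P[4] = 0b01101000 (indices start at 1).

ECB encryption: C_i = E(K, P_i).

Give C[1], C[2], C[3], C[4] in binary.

C[1] = 0b01000011, C[2] = 0b11001010, C[3] = 0b10111010, C[4] = 0b01101000

C[1]: E(K, 0b01000101) = 0b01000011.
C[2]: E(K, 0b11001110) = 0b11001010.
C[3]: E(K, 0b10111110) = 0b10111010.
C[4]: E(K, 0b01101000) = 0b01101000.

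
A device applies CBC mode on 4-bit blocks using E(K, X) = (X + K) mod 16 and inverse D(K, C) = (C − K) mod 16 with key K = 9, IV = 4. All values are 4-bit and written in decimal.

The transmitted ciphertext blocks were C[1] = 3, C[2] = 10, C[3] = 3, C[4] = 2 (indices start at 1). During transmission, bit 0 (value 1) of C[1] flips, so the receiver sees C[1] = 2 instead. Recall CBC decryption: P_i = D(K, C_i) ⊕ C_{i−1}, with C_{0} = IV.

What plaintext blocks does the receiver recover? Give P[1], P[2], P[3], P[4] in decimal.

Only C[1] changed, to 2. In CBC, a change in C_i garbles P_i and flips the same bit in P_{i+1}. Decrypting the received ciphertext:
P[1]: D(K, 2) = 9; 9 ⊕ 4 = 13.
P[2]: D(K, 10) = 1; 1 ⊕ 2 = 3.
P[3]: D(K, 3) = 10; 10 ⊕ 10 = 0.
P[4]: D(K, 2) = 9; 9 ⊕ 3 = 10.
Blocks that differ from the original plaintext: P[1], P[2].

P[1] = 13, P[2] = 3, P[3] = 0, P[4] = 10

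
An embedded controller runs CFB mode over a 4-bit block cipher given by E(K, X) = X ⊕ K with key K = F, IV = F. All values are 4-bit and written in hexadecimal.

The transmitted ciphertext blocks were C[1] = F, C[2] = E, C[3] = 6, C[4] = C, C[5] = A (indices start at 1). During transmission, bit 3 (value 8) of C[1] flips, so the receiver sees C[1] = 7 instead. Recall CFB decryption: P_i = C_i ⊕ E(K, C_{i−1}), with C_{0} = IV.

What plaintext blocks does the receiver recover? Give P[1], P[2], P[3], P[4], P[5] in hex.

P[1] = 7, P[2] = 6, P[3] = 7, P[4] = 5, P[5] = 9

Only C[1] changed, to 7. In CFB, a change in C_i flips the same bit in P_i and garbles P_{i+1}. Decrypting the received ciphertext:
P[1]: E(K, F) = 0; 7 ⊕ 0 = 7.
P[2]: E(K, 7) = 8; E ⊕ 8 = 6.
P[3]: E(K, E) = 1; 6 ⊕ 1 = 7.
P[4]: E(K, 6) = 9; C ⊕ 9 = 5.
P[5]: E(K, C) = 3; A ⊕ 3 = 9.
Blocks that differ from the original plaintext: P[1], P[2].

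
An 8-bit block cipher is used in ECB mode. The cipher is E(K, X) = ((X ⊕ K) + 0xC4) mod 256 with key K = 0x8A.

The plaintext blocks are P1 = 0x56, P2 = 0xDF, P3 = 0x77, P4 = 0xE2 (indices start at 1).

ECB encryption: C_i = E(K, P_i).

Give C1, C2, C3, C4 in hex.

C1 = 0xA0, C2 = 0x19, C3 = 0xC1, C4 = 0x2C

C1: E(K, 0x56) = 0xA0.
C2: E(K, 0xDF) = 0x19.
C3: E(K, 0x77) = 0xC1.
C4: E(K, 0xE2) = 0x2C.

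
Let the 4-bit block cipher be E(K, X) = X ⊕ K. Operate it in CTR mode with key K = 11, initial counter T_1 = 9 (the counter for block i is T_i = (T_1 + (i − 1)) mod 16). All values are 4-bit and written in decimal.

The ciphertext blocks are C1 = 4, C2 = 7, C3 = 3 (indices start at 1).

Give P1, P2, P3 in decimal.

CTR decryption: S_i = E(K, T_i) where T_i is the counter for block i; P_i = C_i ⊕ S_i.
P1: T = 9, S = E(K, T) = 2; 4 ⊕ 2 = 6.
P2: T = 10, S = E(K, T) = 1; 7 ⊕ 1 = 6.
P3: T = 11, S = E(K, T) = 0; 3 ⊕ 0 = 3.

P1 = 6, P2 = 6, P3 = 3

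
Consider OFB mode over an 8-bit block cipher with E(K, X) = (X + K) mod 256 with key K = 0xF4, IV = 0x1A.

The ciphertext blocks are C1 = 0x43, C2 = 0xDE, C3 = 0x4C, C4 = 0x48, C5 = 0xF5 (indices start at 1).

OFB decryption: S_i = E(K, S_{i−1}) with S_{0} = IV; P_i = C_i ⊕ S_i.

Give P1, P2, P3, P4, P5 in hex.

P1: S = E(K, 0x1A) = 0x0E; 0x43 ⊕ 0x0E = 0x4D.
P2: S = E(K, 0x0E) = 0x02; 0xDE ⊕ 0x02 = 0xDC.
P3: S = E(K, 0x02) = 0xF6; 0x4C ⊕ 0xF6 = 0xBA.
P4: S = E(K, 0xF6) = 0xEA; 0x48 ⊕ 0xEA = 0xA2.
P5: S = E(K, 0xEA) = 0xDE; 0xF5 ⊕ 0xDE = 0x2B.

P1 = 0x4D, P2 = 0xDC, P3 = 0xBA, P4 = 0xA2, P5 = 0x2B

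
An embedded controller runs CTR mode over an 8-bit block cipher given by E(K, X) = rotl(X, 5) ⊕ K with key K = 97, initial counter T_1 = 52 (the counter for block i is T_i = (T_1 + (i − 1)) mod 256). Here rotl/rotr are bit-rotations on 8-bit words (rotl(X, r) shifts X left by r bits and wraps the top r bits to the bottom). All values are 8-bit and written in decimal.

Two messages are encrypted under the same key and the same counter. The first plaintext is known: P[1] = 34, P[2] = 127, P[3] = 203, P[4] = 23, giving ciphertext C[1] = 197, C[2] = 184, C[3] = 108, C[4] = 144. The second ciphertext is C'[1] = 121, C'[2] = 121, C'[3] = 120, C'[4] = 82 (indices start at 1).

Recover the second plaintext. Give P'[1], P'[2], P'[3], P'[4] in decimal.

In CTR with a reused counter, both messages share the same keystream S_i, so C_i ⊕ C'_i = P_i ⊕ P'_i and thus P'_i = P_i ⊕ C_i ⊕ C'_i.
P'[1]: 34 ⊕ 197 ⊕ 121 = 158.
P'[2]: 127 ⊕ 184 ⊕ 121 = 190.
P'[3]: 203 ⊕ 108 ⊕ 120 = 223.
P'[4]: 23 ⊕ 144 ⊕ 82 = 213.

P'[1] = 158, P'[2] = 190, P'[3] = 223, P'[4] = 213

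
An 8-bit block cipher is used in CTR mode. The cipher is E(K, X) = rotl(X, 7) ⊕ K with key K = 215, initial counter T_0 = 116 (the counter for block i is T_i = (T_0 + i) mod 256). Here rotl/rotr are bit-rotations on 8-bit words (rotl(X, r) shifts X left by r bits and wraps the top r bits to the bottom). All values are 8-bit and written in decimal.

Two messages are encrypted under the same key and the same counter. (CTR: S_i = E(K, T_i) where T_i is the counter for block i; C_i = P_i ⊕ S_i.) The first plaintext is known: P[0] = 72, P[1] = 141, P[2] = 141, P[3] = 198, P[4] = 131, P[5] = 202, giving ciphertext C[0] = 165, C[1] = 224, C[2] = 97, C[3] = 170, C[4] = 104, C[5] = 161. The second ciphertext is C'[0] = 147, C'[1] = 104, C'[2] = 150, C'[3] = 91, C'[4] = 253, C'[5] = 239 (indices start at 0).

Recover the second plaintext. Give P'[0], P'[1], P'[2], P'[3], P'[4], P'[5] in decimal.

P'[0] = 126, P'[1] = 5, P'[2] = 122, P'[3] = 55, P'[4] = 22, P'[5] = 132

In CTR with a reused counter, both messages share the same keystream S_i, so C_i ⊕ C'_i = P_i ⊕ P'_i and thus P'_i = P_i ⊕ C_i ⊕ C'_i.
P'[0]: 72 ⊕ 165 ⊕ 147 = 126.
P'[1]: 141 ⊕ 224 ⊕ 104 = 5.
P'[2]: 141 ⊕ 97 ⊕ 150 = 122.
P'[3]: 198 ⊕ 170 ⊕ 91 = 55.
P'[4]: 131 ⊕ 104 ⊕ 253 = 22.
P'[5]: 202 ⊕ 161 ⊕ 239 = 132.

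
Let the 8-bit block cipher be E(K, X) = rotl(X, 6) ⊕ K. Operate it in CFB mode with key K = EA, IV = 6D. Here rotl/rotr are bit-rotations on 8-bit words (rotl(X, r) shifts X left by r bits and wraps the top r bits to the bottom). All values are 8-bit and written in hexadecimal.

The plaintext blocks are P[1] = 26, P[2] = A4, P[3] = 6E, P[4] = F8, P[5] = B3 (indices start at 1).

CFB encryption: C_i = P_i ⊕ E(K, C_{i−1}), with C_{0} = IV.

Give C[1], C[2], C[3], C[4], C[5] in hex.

C[1]: E(K, 6D) = B1; 26 ⊕ B1 = 97.
C[2]: E(K, 97) = 0F; A4 ⊕ 0F = AB.
C[3]: E(K, AB) = 00; 6E ⊕ 00 = 6E.
C[4]: E(K, 6E) = 71; F8 ⊕ 71 = 89.
C[5]: E(K, 89) = 88; B3 ⊕ 88 = 3B.

C[1] = 97, C[2] = AB, C[3] = 6E, C[4] = 89, C[5] = 3B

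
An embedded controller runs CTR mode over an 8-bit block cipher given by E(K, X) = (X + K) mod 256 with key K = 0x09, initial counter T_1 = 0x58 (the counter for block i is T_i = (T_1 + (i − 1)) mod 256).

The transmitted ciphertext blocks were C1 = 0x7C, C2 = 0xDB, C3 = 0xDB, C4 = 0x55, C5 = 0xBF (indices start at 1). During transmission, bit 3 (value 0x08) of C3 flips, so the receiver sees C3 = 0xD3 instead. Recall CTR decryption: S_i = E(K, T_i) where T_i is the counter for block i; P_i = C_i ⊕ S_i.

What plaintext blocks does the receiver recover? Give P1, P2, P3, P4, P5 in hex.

Only C3 changed, to 0xD3. In CTR, a change in C_i flips the same bit in P_i only; the keystream is unaffected. Decrypting the received ciphertext:
P1: T = 0x58, S = E(K, T) = 0x61; 0x7C ⊕ 0x61 = 0x1D.
P2: T = 0x59, S = E(K, T) = 0x62; 0xDB ⊕ 0x62 = 0xB9.
P3: T = 0x5A, S = E(K, T) = 0x63; 0xD3 ⊕ 0x63 = 0xB0.
P4: T = 0x5B, S = E(K, T) = 0x64; 0x55 ⊕ 0x64 = 0x31.
P5: T = 0x5C, S = E(K, T) = 0x65; 0xBF ⊕ 0x65 = 0xDA.
Blocks that differ from the original plaintext: P3.

P1 = 0x1D, P2 = 0xB9, P3 = 0xB0, P4 = 0x31, P5 = 0xDA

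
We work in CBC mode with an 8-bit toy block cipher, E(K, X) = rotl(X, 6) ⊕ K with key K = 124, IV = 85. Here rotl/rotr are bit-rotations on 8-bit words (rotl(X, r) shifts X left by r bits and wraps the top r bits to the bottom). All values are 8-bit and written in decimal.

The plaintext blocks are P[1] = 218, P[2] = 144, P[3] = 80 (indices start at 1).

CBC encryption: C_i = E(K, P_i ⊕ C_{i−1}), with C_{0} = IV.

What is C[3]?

C[1]: P[1] ⊕ 85 = 143; E(K, 143) = 159.
C[2]: P[2] ⊕ 159 = 15; E(K, 15) = 191.
C[3]: P[3] ⊕ 191 = 239; E(K, 239) = 135.

C[3] = 135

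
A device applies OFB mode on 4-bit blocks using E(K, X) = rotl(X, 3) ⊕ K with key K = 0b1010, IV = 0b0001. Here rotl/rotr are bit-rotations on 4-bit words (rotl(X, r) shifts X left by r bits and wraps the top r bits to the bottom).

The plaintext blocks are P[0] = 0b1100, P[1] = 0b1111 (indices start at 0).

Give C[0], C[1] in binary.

C[0] = 0b1110, C[1] = 0b0100

OFB encryption: S_i = E(K, S_{i−1}) with S_{−1} = IV; C_i = P_i ⊕ S_i.
C[0]: S = E(K, 0b0001) = 0b0010; 0b1100 ⊕ 0b0010 = 0b1110.
C[1]: S = E(K, 0b0010) = 0b1011; 0b1111 ⊕ 0b1011 = 0b0100.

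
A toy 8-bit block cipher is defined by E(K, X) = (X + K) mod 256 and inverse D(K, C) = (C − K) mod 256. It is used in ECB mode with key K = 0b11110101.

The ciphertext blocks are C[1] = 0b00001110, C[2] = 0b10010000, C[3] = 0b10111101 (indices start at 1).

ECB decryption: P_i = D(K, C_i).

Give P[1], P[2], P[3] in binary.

P[1]: D(K, 0b00001110) = 0b00011001.
P[2]: D(K, 0b10010000) = 0b10011011.
P[3]: D(K, 0b10111101) = 0b11001000.

P[1] = 0b00011001, P[2] = 0b10011011, P[3] = 0b11001000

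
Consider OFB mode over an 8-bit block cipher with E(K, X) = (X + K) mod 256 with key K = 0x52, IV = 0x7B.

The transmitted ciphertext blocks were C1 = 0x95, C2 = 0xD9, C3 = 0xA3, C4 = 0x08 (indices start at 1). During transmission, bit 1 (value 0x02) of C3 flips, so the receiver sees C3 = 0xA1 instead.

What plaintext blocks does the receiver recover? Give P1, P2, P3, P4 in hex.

P1 = 0x58, P2 = 0xC6, P3 = 0xD0, P4 = 0xCB

OFB decryption: S_i = E(K, S_{i−1}) with S_{0} = IV; P_i = C_i ⊕ S_i.
Only C3 changed, to 0xA1. In OFB, a change in C_i flips the same bit in P_i only; the keystream is unaffected. Decrypting the received ciphertext:
P1: S = E(K, 0x7B) = 0xCD; 0x95 ⊕ 0xCD = 0x58.
P2: S = E(K, 0xCD) = 0x1F; 0xD9 ⊕ 0x1F = 0xC6.
P3: S = E(K, 0x1F) = 0x71; 0xA1 ⊕ 0x71 = 0xD0.
P4: S = E(K, 0x71) = 0xC3; 0x08 ⊕ 0xC3 = 0xCB.
Blocks that differ from the original plaintext: P3.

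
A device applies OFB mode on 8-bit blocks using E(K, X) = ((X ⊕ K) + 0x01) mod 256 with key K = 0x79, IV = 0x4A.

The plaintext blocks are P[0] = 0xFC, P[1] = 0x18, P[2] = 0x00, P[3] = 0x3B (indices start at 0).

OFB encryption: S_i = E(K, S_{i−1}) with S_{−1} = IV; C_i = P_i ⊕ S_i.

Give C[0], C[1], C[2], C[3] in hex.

C[0]: S = E(K, 0x4A) = 0x34; 0xFC ⊕ 0x34 = 0xC8.
C[1]: S = E(K, 0x34) = 0x4E; 0x18 ⊕ 0x4E = 0x56.
C[2]: S = E(K, 0x4E) = 0x38; 0x00 ⊕ 0x38 = 0x38.
C[3]: S = E(K, 0x38) = 0x42; 0x3B ⊕ 0x42 = 0x79.

C[0] = 0xC8, C[1] = 0x56, C[2] = 0x38, C[3] = 0x79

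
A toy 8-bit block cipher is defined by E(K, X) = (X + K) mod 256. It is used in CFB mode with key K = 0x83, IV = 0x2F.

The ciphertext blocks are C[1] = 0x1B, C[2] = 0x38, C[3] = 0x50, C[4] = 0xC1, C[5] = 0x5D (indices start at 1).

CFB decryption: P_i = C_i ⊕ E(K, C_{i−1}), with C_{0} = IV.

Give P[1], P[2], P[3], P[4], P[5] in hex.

P[1]: E(K, 0x2F) = 0xB2; 0x1B ⊕ 0xB2 = 0xA9.
P[2]: E(K, 0x1B) = 0x9E; 0x38 ⊕ 0x9E = 0xA6.
P[3]: E(K, 0x38) = 0xBB; 0x50 ⊕ 0xBB = 0xEB.
P[4]: E(K, 0x50) = 0xD3; 0xC1 ⊕ 0xD3 = 0x12.
P[5]: E(K, 0xC1) = 0x44; 0x5D ⊕ 0x44 = 0x19.

P[1] = 0xA9, P[2] = 0xA6, P[3] = 0xEB, P[4] = 0x12, P[5] = 0x19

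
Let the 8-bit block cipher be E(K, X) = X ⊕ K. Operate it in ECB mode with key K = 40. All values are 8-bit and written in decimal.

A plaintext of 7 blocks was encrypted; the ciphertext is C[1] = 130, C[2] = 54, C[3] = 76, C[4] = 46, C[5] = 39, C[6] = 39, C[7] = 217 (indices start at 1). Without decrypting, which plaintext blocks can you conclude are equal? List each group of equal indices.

P[5] = P[6]

ECB encrypts each block independently with the same key, so equal ciphertext blocks imply equal plaintext blocks.
C[5] = C[6] = 39, so P[5] = P[6].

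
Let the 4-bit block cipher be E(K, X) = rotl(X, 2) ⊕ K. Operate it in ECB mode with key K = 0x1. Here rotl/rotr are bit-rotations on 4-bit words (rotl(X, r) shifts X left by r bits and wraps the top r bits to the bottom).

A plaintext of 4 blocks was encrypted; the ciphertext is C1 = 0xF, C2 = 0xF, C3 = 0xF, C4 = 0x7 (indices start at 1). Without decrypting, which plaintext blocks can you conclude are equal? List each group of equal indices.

ECB encrypts each block independently with the same key, so equal ciphertext blocks imply equal plaintext blocks.
C1 = C2 = C3 = 0xF, so P1 = P2 = P3.

P1 = P2 = P3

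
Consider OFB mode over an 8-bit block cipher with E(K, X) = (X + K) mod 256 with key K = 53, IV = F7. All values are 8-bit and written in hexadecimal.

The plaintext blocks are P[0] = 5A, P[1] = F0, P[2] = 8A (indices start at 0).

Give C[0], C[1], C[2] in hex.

C[0] = 10, C[1] = 6D, C[2] = 7A

OFB encryption: S_i = E(K, S_{i−1}) with S_{−1} = IV; C_i = P_i ⊕ S_i.
C[0]: S = E(K, F7) = 4A; 5A ⊕ 4A = 10.
C[1]: S = E(K, 4A) = 9D; F0 ⊕ 9D = 6D.
C[2]: S = E(K, 9D) = F0; 8A ⊕ F0 = 7A.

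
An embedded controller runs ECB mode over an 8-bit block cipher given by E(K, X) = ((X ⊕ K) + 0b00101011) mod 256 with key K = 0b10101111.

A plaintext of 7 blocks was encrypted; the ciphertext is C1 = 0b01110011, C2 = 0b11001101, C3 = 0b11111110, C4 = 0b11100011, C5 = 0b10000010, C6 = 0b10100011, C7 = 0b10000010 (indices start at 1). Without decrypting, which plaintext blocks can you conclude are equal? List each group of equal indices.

P5 = P7

ECB encrypts each block independently with the same key, so equal ciphertext blocks imply equal plaintext blocks.
C5 = C7 = 0b10000010, so P5 = P7.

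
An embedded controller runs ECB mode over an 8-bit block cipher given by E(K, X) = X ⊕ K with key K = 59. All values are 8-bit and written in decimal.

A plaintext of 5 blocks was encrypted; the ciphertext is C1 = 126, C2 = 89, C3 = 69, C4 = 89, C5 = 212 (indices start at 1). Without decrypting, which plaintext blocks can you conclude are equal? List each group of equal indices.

P2 = P4

ECB encrypts each block independently with the same key, so equal ciphertext blocks imply equal plaintext blocks.
C2 = C4 = 89, so P2 = P4.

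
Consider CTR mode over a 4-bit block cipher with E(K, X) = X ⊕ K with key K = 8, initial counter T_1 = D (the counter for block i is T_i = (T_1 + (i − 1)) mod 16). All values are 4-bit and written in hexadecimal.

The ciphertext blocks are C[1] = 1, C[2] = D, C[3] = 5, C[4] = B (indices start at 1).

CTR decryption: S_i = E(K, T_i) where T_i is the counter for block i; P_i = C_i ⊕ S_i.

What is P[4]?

P[4]: T = 0, S = E(K, T) = 8; B ⊕ 8 = 3.

P[4] = 3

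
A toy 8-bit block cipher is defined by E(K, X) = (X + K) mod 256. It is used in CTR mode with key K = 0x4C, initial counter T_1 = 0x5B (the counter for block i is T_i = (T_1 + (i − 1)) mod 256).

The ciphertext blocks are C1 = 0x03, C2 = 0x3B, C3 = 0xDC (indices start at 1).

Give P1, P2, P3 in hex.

CTR decryption: S_i = E(K, T_i) where T_i is the counter for block i; P_i = C_i ⊕ S_i.
P1: T = 0x5B, S = E(K, T) = 0xA7; 0x03 ⊕ 0xA7 = 0xA4.
P2: T = 0x5C, S = E(K, T) = 0xA8; 0x3B ⊕ 0xA8 = 0x93.
P3: T = 0x5D, S = E(K, T) = 0xA9; 0xDC ⊕ 0xA9 = 0x75.

P1 = 0xA4, P2 = 0x93, P3 = 0x75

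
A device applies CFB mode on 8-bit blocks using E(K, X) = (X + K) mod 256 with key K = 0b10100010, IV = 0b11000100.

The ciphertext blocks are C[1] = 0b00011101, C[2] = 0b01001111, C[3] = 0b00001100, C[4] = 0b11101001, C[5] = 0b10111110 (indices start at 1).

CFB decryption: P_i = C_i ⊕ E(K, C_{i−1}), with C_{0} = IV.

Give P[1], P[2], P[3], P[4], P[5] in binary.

P[1]: E(K, 0b11000100) = 0b01100110; 0b00011101 ⊕ 0b01100110 = 0b01111011.
P[2]: E(K, 0b00011101) = 0b10111111; 0b01001111 ⊕ 0b10111111 = 0b11110000.
P[3]: E(K, 0b01001111) = 0b11110001; 0b00001100 ⊕ 0b11110001 = 0b11111101.
P[4]: E(K, 0b00001100) = 0b10101110; 0b11101001 ⊕ 0b10101110 = 0b01000111.
P[5]: E(K, 0b11101001) = 0b10001011; 0b10111110 ⊕ 0b10001011 = 0b00110101.

P[1] = 0b01111011, P[2] = 0b11110000, P[3] = 0b11111101, P[4] = 0b01000111, P[5] = 0b00110101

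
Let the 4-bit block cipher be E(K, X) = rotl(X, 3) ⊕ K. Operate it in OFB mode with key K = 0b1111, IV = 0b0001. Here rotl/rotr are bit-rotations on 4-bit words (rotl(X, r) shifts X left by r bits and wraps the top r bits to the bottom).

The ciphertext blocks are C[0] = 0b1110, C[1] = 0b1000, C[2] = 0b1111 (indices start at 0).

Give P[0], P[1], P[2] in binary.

P[0] = 0b1001, P[1] = 0b1100, P[2] = 0b0010

OFB decryption: S_i = E(K, S_{i−1}) with S_{−1} = IV; P_i = C_i ⊕ S_i.
P[0]: S = E(K, 0b0001) = 0b0111; 0b1110 ⊕ 0b0111 = 0b1001.
P[1]: S = E(K, 0b0111) = 0b0100; 0b1000 ⊕ 0b0100 = 0b1100.
P[2]: S = E(K, 0b0100) = 0b1101; 0b1111 ⊕ 0b1101 = 0b0010.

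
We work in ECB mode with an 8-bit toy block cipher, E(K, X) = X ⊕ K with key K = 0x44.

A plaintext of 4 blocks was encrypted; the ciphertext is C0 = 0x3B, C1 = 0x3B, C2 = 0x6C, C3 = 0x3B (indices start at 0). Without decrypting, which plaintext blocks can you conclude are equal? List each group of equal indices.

ECB encrypts each block independently with the same key, so equal ciphertext blocks imply equal plaintext blocks.
C0 = C1 = C3 = 0x3B, so P0 = P1 = P3.

P0 = P1 = P3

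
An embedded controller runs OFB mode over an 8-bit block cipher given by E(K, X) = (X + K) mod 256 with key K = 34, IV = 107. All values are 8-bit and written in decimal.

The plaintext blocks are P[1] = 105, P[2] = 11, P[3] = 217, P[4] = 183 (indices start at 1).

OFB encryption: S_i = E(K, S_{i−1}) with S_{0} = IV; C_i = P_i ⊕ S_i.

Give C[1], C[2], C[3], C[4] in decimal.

C[1]: S = E(K, 107) = 141; 105 ⊕ 141 = 228.
C[2]: S = E(K, 141) = 175; 11 ⊕ 175 = 164.
C[3]: S = E(K, 175) = 209; 217 ⊕ 209 = 8.
C[4]: S = E(K, 209) = 243; 183 ⊕ 243 = 68.

C[1] = 228, C[2] = 164, C[3] = 8, C[4] = 68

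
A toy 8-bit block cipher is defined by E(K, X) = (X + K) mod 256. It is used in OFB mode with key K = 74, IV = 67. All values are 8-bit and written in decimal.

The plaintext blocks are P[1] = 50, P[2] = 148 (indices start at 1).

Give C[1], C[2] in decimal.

OFB encryption: S_i = E(K, S_{i−1}) with S_{0} = IV; C_i = P_i ⊕ S_i.
C[1]: S = E(K, 67) = 141; 50 ⊕ 141 = 191.
C[2]: S = E(K, 141) = 215; 148 ⊕ 215 = 67.

C[1] = 191, C[2] = 67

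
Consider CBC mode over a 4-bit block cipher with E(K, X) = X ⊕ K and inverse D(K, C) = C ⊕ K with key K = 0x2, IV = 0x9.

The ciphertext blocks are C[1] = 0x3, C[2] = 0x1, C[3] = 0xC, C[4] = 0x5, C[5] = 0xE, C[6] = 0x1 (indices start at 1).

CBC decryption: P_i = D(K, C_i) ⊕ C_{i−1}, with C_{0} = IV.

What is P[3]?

P[3]: D(K, 0xC) = 0xE; 0xE ⊕ 0x1 = 0xF.

P[3] = 0xF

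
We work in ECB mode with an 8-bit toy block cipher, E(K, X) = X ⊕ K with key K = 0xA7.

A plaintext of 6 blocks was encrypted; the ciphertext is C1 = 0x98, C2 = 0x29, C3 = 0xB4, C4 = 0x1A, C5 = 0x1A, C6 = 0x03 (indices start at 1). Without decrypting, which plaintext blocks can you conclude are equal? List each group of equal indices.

ECB encrypts each block independently with the same key, so equal ciphertext blocks imply equal plaintext blocks.
C4 = C5 = 0x1A, so P4 = P5.

P4 = P5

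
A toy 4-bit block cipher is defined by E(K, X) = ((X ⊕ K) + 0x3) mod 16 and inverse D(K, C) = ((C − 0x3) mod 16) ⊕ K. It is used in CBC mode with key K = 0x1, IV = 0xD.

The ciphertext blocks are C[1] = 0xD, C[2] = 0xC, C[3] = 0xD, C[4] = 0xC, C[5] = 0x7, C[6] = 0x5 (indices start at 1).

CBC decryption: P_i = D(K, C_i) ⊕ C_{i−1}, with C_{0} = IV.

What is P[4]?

P[4] = 0x5

P[4]: D(K, 0xC) = 0x8; 0x8 ⊕ 0xD = 0x5.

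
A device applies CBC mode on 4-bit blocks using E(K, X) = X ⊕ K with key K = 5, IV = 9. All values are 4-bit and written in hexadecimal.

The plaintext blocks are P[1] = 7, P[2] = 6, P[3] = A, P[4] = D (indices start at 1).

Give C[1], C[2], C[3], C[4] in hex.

C[1] = B, C[2] = 8, C[3] = 7, C[4] = F

CBC encryption: C_i = E(K, P_i ⊕ C_{i−1}), with C_{0} = IV.
C[1]: P[1] ⊕ 9 = E; E(K, E) = B.
C[2]: P[2] ⊕ B = D; E(K, D) = 8.
C[3]: P[3] ⊕ 8 = 2; E(K, 2) = 7.
C[4]: P[4] ⊕ 7 = A; E(K, A) = F.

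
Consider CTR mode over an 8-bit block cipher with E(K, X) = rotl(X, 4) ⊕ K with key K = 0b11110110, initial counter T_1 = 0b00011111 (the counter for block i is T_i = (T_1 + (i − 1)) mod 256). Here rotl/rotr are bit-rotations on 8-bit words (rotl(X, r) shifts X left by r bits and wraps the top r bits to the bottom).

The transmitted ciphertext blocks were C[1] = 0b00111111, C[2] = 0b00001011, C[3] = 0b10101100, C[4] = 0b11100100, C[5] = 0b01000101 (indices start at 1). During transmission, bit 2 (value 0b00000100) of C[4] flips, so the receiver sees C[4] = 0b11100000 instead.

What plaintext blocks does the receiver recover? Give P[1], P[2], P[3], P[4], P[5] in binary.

P[1] = 0b00111000, P[2] = 0b11111111, P[3] = 0b01001000, P[4] = 0b00110100, P[5] = 0b10000001

CTR decryption: S_i = E(K, T_i) where T_i is the counter for block i; P_i = C_i ⊕ S_i.
Only C[4] changed, to 0b11100000. In CTR, a change in C_i flips the same bit in P_i only; the keystream is unaffected. Decrypting the received ciphertext:
P[1]: T = 0b00011111, S = E(K, T) = 0b00000111; 0b00111111 ⊕ 0b00000111 = 0b00111000.
P[2]: T = 0b00100000, S = E(K, T) = 0b11110100; 0b00001011 ⊕ 0b11110100 = 0b11111111.
P[3]: T = 0b00100001, S = E(K, T) = 0b11100100; 0b10101100 ⊕ 0b11100100 = 0b01001000.
P[4]: T = 0b00100010, S = E(K, T) = 0b11010100; 0b11100000 ⊕ 0b11010100 = 0b00110100.
P[5]: T = 0b00100011, S = E(K, T) = 0b11000100; 0b01000101 ⊕ 0b11000100 = 0b10000001.
Blocks that differ from the original plaintext: P[4].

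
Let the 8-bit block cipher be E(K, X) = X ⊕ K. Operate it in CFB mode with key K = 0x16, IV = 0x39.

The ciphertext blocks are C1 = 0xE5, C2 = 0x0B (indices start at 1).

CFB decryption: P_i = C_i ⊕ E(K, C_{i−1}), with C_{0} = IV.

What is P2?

P2: E(K, 0xE5) = 0xF3; 0x0B ⊕ 0xF3 = 0xF8.

P2 = 0xF8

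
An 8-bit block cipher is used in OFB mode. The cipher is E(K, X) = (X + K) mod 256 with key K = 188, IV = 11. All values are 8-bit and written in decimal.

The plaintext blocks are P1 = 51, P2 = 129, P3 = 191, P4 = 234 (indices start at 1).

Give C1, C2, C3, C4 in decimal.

C1 = 244, C2 = 2, C3 = 128, C4 = 17

OFB encryption: S_i = E(K, S_{i−1}) with S_{0} = IV; C_i = P_i ⊕ S_i.
C1: S = E(K, 11) = 199; 51 ⊕ 199 = 244.
C2: S = E(K, 199) = 131; 129 ⊕ 131 = 2.
C3: S = E(K, 131) = 63; 191 ⊕ 63 = 128.
C4: S = E(K, 63) = 251; 234 ⊕ 251 = 17.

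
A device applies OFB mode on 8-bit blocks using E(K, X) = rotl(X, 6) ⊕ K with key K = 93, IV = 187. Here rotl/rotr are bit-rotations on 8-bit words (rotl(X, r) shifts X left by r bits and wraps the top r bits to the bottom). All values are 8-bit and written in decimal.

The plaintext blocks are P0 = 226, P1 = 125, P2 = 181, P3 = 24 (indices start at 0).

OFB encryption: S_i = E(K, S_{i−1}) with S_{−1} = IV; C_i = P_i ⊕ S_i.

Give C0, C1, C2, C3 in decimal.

C0: S = E(K, 187) = 179; 226 ⊕ 179 = 81.
C1: S = E(K, 179) = 177; 125 ⊕ 177 = 204.
C2: S = E(K, 177) = 49; 181 ⊕ 49 = 132.
C3: S = E(K, 49) = 17; 24 ⊕ 17 = 9.

C0 = 81, C1 = 204, C2 = 132, C3 = 9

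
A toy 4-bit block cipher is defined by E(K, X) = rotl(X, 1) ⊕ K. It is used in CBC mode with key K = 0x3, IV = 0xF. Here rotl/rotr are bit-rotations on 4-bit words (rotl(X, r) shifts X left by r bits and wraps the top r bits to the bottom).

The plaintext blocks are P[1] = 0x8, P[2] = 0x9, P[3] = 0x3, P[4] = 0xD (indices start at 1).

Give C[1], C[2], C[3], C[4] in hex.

C[1] = 0xD, C[2] = 0xB, C[3] = 0x2, C[4] = 0xC

CBC encryption: C_i = E(K, P_i ⊕ C_{i−1}), with C_{0} = IV.
C[1]: P[1] ⊕ 0xF = 0x7; E(K, 0x7) = 0xD.
C[2]: P[2] ⊕ 0xD = 0x4; E(K, 0x4) = 0xB.
C[3]: P[3] ⊕ 0xB = 0x8; E(K, 0x8) = 0x2.
C[4]: P[4] ⊕ 0x2 = 0xF; E(K, 0xF) = 0xC.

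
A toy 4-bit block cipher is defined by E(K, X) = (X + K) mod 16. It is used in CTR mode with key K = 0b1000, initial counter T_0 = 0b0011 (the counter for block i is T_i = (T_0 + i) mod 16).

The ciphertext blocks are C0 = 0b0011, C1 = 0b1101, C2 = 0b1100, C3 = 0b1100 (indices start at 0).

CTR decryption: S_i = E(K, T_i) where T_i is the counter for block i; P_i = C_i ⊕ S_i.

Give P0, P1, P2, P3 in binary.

P0: T = 0b0011, S = E(K, T) = 0b1011; 0b0011 ⊕ 0b1011 = 0b1000.
P1: T = 0b0100, S = E(K, T) = 0b1100; 0b1101 ⊕ 0b1100 = 0b0001.
P2: T = 0b0101, S = E(K, T) = 0b1101; 0b1100 ⊕ 0b1101 = 0b0001.
P3: T = 0b0110, S = E(K, T) = 0b1110; 0b1100 ⊕ 0b1110 = 0b0010.

P0 = 0b1000, P1 = 0b0001, P2 = 0b0001, P3 = 0b0010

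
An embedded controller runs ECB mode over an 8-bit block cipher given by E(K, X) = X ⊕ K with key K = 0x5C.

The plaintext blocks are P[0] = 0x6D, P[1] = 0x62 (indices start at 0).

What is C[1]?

ECB encryption: C_i = E(K, P_i).
C[1]: E(K, 0x62) = 0x3E.

C[1] = 0x3E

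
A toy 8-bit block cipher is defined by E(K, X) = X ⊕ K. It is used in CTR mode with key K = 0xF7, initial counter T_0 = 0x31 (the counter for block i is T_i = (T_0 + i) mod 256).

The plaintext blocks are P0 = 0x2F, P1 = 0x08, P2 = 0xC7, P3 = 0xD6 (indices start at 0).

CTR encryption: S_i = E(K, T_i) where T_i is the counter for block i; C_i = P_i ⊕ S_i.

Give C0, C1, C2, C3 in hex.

C0 = 0xE9, C1 = 0xCD, C2 = 0x03, C3 = 0x15

C0: T = 0x31, S = E(K, T) = 0xC6; 0x2F ⊕ 0xC6 = 0xE9.
C1: T = 0x32, S = E(K, T) = 0xC5; 0x08 ⊕ 0xC5 = 0xCD.
C2: T = 0x33, S = E(K, T) = 0xC4; 0xC7 ⊕ 0xC4 = 0x03.
C3: T = 0x34, S = E(K, T) = 0xC3; 0xD6 ⊕ 0xC3 = 0x15.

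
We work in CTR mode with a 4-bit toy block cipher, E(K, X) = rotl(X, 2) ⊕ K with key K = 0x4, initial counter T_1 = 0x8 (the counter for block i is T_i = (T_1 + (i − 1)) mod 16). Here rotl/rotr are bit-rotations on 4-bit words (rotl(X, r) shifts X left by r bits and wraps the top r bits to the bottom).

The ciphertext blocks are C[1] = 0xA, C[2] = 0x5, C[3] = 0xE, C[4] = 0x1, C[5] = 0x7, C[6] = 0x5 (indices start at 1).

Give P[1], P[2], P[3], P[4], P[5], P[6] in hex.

P[1] = 0xC, P[2] = 0x7, P[3] = 0x0, P[4] = 0xB, P[5] = 0x0, P[6] = 0x6

CTR decryption: S_i = E(K, T_i) where T_i is the counter for block i; P_i = C_i ⊕ S_i.
P[1]: T = 0x8, S = E(K, T) = 0x6; 0xA ⊕ 0x6 = 0xC.
P[2]: T = 0x9, S = E(K, T) = 0x2; 0x5 ⊕ 0x2 = 0x7.
P[3]: T = 0xA, S = E(K, T) = 0xE; 0xE ⊕ 0xE = 0x0.
P[4]: T = 0xB, S = E(K, T) = 0xA; 0x1 ⊕ 0xA = 0xB.
P[5]: T = 0xC, S = E(K, T) = 0x7; 0x7 ⊕ 0x7 = 0x0.
P[6]: T = 0xD, S = E(K, T) = 0x3; 0x5 ⊕ 0x3 = 0x6.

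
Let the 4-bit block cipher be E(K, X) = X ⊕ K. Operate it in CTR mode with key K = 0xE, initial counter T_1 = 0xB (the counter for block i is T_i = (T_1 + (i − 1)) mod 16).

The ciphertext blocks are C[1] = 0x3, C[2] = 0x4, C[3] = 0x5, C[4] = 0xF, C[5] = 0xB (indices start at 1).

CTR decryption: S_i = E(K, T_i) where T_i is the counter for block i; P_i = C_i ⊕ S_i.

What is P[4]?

P[4]: T = 0xE, S = E(K, T) = 0x0; 0xF ⊕ 0x0 = 0xF.

P[4] = 0xF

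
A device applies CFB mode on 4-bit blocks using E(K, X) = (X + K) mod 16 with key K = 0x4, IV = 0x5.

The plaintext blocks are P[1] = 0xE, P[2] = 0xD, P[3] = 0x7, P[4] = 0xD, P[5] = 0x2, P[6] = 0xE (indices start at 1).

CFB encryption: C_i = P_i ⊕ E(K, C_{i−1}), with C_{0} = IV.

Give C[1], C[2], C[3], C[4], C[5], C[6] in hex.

C[1] = 0x7, C[2] = 0x6, C[3] = 0xD, C[4] = 0xC, C[5] = 0x2, C[6] = 0x8

C[1]: E(K, 0x5) = 0x9; 0xE ⊕ 0x9 = 0x7.
C[2]: E(K, 0x7) = 0xB; 0xD ⊕ 0xB = 0x6.
C[3]: E(K, 0x6) = 0xA; 0x7 ⊕ 0xA = 0xD.
C[4]: E(K, 0xD) = 0x1; 0xD ⊕ 0x1 = 0xC.
C[5]: E(K, 0xC) = 0x0; 0x2 ⊕ 0x0 = 0x2.
C[6]: E(K, 0x2) = 0x6; 0xE ⊕ 0x6 = 0x8.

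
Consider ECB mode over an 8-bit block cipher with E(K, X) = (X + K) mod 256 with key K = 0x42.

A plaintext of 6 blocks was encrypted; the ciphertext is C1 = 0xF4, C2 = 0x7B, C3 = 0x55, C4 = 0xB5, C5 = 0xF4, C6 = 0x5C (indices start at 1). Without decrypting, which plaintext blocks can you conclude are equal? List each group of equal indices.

P1 = P5

ECB encrypts each block independently with the same key, so equal ciphertext blocks imply equal plaintext blocks.
C1 = C5 = 0xF4, so P1 = P5.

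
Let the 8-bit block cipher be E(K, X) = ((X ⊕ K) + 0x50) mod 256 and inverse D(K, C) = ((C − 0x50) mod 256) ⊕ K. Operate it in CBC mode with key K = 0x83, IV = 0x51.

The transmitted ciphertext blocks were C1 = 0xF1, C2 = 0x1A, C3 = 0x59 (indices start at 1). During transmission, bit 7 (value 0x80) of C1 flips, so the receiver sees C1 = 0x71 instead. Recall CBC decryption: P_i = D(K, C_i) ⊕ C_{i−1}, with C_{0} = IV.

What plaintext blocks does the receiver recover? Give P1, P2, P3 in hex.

P1 = 0xF3, P2 = 0x38, P3 = 0x90

Only C1 changed, to 0x71. In CBC, a change in C_i garbles P_i and flips the same bit in P_{i+1}. Decrypting the received ciphertext:
P1: D(K, 0x71) = 0xA2; 0xA2 ⊕ 0x51 = 0xF3.
P2: D(K, 0x1A) = 0x49; 0x49 ⊕ 0x71 = 0x38.
P3: D(K, 0x59) = 0x8A; 0x8A ⊕ 0x1A = 0x90.
Blocks that differ from the original plaintext: P1, P2.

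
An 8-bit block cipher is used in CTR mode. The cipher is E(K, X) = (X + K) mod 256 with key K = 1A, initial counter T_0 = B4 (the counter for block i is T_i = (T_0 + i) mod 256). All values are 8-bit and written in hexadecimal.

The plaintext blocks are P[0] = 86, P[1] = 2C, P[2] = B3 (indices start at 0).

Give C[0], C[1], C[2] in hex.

CTR encryption: S_i = E(K, T_i) where T_i is the counter for block i; C_i = P_i ⊕ S_i.
C[0]: T = B4, S = E(K, T) = CE; 86 ⊕ CE = 48.
C[1]: T = B5, S = E(K, T) = CF; 2C ⊕ CF = E3.
C[2]: T = B6, S = E(K, T) = D0; B3 ⊕ D0 = 63.

C[0] = 48, C[1] = E3, C[2] = 63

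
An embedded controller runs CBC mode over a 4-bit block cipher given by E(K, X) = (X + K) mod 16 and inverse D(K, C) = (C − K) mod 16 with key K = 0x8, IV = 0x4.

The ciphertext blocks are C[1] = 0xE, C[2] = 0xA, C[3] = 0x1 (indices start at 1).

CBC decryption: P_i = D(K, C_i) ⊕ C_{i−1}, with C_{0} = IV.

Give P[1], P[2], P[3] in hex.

P[1] = 0x2, P[2] = 0xC, P[3] = 0x3

P[1]: D(K, 0xE) = 0x6; 0x6 ⊕ 0x4 = 0x2.
P[2]: D(K, 0xA) = 0x2; 0x2 ⊕ 0xE = 0xC.
P[3]: D(K, 0x1) = 0x9; 0x9 ⊕ 0xA = 0x3.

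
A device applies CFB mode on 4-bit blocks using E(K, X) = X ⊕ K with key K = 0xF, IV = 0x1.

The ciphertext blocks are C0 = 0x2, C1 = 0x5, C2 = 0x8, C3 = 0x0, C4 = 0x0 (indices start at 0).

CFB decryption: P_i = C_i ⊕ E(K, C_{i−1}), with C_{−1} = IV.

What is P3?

P3: E(K, 0x8) = 0x7; 0x0 ⊕ 0x7 = 0x7.

P3 = 0x7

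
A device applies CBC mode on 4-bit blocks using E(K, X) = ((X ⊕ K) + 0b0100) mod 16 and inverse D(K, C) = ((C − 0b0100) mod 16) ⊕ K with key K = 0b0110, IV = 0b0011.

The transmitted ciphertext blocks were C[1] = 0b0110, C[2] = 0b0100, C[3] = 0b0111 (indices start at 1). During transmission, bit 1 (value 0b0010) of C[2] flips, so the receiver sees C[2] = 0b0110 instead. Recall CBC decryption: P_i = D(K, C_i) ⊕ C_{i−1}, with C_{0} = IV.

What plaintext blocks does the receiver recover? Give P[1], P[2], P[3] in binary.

P[1] = 0b0111, P[2] = 0b0010, P[3] = 0b0011

Only C[2] changed, to 0b0110. In CBC, a change in C_i garbles P_i and flips the same bit in P_{i+1}. Decrypting the received ciphertext:
P[1]: D(K, 0b0110) = 0b0100; 0b0100 ⊕ 0b0011 = 0b0111.
P[2]: D(K, 0b0110) = 0b0100; 0b0100 ⊕ 0b0110 = 0b0010.
P[3]: D(K, 0b0111) = 0b0101; 0b0101 ⊕ 0b0110 = 0b0011.
Blocks that differ from the original plaintext: P[2], P[3].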